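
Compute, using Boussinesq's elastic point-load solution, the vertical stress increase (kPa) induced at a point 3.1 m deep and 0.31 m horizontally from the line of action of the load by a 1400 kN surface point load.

Δσ_z ≈ 67.8 kPa

Boussinesq vertical stress below a point load on an elastic half-space:
Δσ_z = 3P/(2πz²) · [1 + (r/z)²]^(−5/2)
r/z = 0.31/3.1 = 0.1; [1+(r/z)²]^(−5/2) = 0.97543.
Δσ_z = 3×1400/(2π×3.1²) × 0.97543 = 69.558 × 0.97543 = 67.85 kPa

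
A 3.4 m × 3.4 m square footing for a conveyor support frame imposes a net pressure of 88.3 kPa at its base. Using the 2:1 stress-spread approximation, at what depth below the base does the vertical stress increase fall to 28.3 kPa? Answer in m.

z ≈ 2.61 m

2:1 spreading — at depth z the loaded area has grown by z in each plan dimension:
qB²/(B+z)² = Δσ_z ⇒ z = B(√(q/Δσ_z) − 1) = 3.4×(√(88.3/28.3) − 1) = 2.606 m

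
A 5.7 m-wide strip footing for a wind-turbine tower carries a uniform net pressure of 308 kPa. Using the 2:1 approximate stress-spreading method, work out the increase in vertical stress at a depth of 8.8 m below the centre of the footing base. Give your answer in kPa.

By the 2:1 method the load spreads at 1 horizontal : 2 vertical, so at depth z the loaded area has grown by z in each plan dimension:
Δσ = qB/(B+z) = 308×5.7/(5.7+8.8) = 121.08 kPa

Δσ_z ≈ 121 kPa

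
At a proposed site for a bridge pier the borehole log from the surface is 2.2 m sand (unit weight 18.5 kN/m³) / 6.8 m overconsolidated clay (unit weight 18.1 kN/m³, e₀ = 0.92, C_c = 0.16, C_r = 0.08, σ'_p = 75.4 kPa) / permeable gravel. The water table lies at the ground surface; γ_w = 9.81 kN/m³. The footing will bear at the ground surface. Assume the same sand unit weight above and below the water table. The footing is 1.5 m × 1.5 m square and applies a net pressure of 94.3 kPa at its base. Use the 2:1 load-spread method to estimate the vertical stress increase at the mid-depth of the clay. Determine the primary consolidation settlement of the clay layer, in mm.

Mid-depth of clay below the ground surface: z = 2.2 + 6.8/2 = 5.6 m.
Total vertical stress at mid-clay: σ_v = 18.5×2.2 + 18.1×3.4 = 102.24 kPa.
Pore pressure: u = 9.81×(5.6 − 0) = 54.936 kPa.
Initial effective stress: σ'_0 = σ_v − u = 102.24 − 54.936 = 47.304 kPa.
Stress increase at mid-clay by the 2:1 spreading method:
Δσ = qBL/((B+z)(L+z)) = 94.3×1.5×1.5/((1.5+5.6)(1.5+5.6)) = 4.209 kPa
Final effective stress: σ'_f = 47.304 + 4.209 = 51.513 kPa.
σ'_f = 51.513 ≤ σ'_p = 75.4 kPa, so the clay remains overconsolidated and only the recompression index applies:
S_c = C_r·H/(1+e₀)·log₁₀(σ'_f/σ'_0) = 0.08×6.8/1.92×log₁₀(51.513/47.304)
    = 0.28334 × 0.037019 = 0.01049 m

S_c ≈ 10.5 mm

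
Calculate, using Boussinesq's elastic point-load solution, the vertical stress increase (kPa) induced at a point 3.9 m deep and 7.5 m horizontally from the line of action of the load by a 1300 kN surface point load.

Δσ_z ≈ 0.853 kPa

Boussinesq vertical stress below a point load on an elastic half-space:
Δσ_z = 3P/(2πz²) · [1 + (r/z)²]^(−5/2)
r/z = 7.5/3.9 = 1.9231; [1+(r/z)²]^(−5/2) = 0.020901.
Δσ_z = 3×1300/(2π×3.9²) × 0.020901 = 40.809 × 0.020901 = 0.8529 kPa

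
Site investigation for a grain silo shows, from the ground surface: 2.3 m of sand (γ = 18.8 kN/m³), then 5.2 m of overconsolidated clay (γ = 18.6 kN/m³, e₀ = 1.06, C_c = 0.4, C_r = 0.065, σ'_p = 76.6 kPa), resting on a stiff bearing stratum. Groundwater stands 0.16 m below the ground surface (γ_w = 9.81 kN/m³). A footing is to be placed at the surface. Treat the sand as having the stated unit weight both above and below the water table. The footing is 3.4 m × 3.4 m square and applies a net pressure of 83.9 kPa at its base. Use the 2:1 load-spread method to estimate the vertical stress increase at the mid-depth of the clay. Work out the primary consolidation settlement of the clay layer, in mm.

Mid-depth of clay below the ground surface: z = 2.3 + 5.2/2 = 4.9 m.
Total vertical stress at mid-clay: σ_v = 18.8×2.3 + 18.6×2.6 = 91.6 kPa.
Pore pressure: u = 9.81×(4.9 − 0.16) = 46.499 kPa.
Initial effective stress: σ'_0 = σ_v − u = 91.6 − 46.499 = 45.101 kPa.
Stress increase at mid-clay by the 2:1 spreading method:
Δσ = qBL/((B+z)(L+z)) = 83.9×3.4×3.4/((3.4+4.9)(3.4+4.9)) = 14.079 kPa
Final effective stress: σ'_f = 45.101 + 14.079 = 59.18 kPa.
σ'_f = 59.18 ≤ σ'_p = 76.6 kPa, so the clay remains overconsolidated and only the recompression index applies:
S_c = C_r·H/(1+e₀)·log₁₀(σ'_f/σ'_0) = 0.065×5.2/2.06×log₁₀(59.18/45.101)
    = 0.16408 × 0.11799 = 0.01936 m

S_c ≈ 19.4 mm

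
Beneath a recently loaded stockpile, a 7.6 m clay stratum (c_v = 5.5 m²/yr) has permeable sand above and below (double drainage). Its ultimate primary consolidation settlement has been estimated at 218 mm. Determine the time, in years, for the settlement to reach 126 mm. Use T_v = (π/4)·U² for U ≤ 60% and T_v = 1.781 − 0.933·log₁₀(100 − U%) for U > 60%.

Drainage path length: H_d = H/2 = 3.8 m (double drainage).
U = S(t)/S_ult = 126/218 = 0.578.
U ≤ 60%: T_v = (π/4)·U² = (π/4)×0.57798² = 0.26237.
t = T_v·H_d²/c_v = 0.26237×3.8²/5.5 = 0.6888 years.

t ≈ 0.689 years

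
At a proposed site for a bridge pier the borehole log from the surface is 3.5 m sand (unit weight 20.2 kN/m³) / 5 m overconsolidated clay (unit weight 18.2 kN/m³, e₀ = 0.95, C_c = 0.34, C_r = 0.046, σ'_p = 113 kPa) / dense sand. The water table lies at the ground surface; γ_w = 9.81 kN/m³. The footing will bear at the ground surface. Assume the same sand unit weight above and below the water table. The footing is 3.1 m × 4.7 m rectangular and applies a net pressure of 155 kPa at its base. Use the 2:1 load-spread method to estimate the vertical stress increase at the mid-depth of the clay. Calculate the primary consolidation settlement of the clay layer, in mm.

Mid-depth of clay below the ground surface: z = 3.5 + 5/2 = 6 m.
Total vertical stress at mid-clay: σ_v = 20.2×3.5 + 18.2×2.5 = 116.2 kPa.
Pore pressure: u = 9.81×(6 − 0) = 58.86 kPa.
Initial effective stress: σ'_0 = σ_v − u = 116.2 − 58.86 = 57.34 kPa.
Stress increase at mid-clay by the 2:1 spreading method:
Δσ = qBL/((B+z)(L+z)) = 155×3.1×4.7/((3.1+6)(4.7+6)) = 23.193 kPa
Final effective stress: σ'_f = 57.34 + 23.193 = 80.533 kPa.
σ'_f = 80.533 ≤ σ'_p = 113 kPa, so the clay remains overconsolidated and only the recompression index applies:
S_c = C_r·H/(1+e₀)·log₁₀(σ'_f/σ'_0) = 0.046×5/1.95×log₁₀(80.533/57.34)
    = 0.11795 × 0.14752 = 0.0174 m

S_c ≈ 17.4 mm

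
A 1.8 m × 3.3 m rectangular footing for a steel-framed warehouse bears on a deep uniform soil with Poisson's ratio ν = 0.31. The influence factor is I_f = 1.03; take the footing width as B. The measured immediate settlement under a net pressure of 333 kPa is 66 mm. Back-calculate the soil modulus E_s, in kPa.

S_e = q·B·(1−ν²)/E_s · I_f  ⇒  E_s = q·B·(1−ν²)·I_f / S_e.
E_s = 333 × 1.8 × 0.9039 × 1.03 / 0.066 = 8455 kPa

E_s ≈ 8460 kPa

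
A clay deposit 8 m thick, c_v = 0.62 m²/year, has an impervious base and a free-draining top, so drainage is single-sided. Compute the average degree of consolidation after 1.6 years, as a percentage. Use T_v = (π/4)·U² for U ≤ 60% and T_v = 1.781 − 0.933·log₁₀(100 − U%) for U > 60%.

U ≈ 14 %

Drainage path length: H_d = H = 8 m (single drainage).
T_v = c_v·t/H_d² = 0.62×1.6/8² = 0.0155.
T_v = 0.0155 corresponds to the U ≤ 60% branch:
U = √(4T_v/π) = 0.1405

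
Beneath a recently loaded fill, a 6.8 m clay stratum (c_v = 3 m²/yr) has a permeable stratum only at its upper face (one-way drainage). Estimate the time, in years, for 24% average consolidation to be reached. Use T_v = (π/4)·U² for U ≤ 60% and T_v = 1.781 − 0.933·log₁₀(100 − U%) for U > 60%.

Drainage path length: H_d = H = 6.8 m (single drainage).
U ≤ 60%: T_v = (π/4)·U² = (π/4)×0.24² = 0.045239.
t = T_v·H_d²/c_v = 0.045239×6.8²/3 = 0.6973 years.

t ≈ 0.697 years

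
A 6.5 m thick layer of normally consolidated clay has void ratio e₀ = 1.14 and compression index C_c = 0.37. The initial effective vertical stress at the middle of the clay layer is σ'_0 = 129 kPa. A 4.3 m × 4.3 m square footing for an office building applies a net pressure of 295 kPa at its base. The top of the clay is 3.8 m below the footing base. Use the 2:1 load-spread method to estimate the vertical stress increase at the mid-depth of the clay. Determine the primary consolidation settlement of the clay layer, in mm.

S_c ≈ 139 mm

Mid-depth of clay below the footing base: z = 3.8 + 6.5/2 = 7.05 m.
Stress increase at mid-clay by the 2:1 spreading method:
Δσ = qBL/((B+z)(L+z)) = 295×4.3×4.3/((4.3+7.05)(4.3+7.05)) = 42.342 kPa
Final effective stress: σ'_f = σ'_0 + Δσ = 129 + 42.342 = 171.34 kPa.
Normally consolidated clay, so the full stress increment lies on the virgin compression line:
S_c = C_c·H/(1+e₀)·log₁₀(σ'_f/σ'_0) = 0.37×6.5/(1+1.14)×log₁₀(171.34/129)
    = 1.1238 × 0.12327 = 0.1385 m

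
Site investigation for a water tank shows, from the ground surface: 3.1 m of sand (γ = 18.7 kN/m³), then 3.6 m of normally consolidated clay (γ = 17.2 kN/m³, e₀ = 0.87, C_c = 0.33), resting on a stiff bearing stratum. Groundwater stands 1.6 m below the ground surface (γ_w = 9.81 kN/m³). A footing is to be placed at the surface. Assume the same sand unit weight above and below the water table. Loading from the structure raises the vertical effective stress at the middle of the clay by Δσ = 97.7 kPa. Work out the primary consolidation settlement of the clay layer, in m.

S_c ≈ 0.277 m

Mid-depth of clay below the ground surface: z = 3.1 + 3.6/2 = 4.9 m.
Total vertical stress at mid-clay: σ_v = 18.7×3.1 + 17.2×1.8 = 88.93 kPa.
Pore pressure: u = 9.81×(4.9 − 1.6) = 32.373 kPa.
Initial effective stress: σ'_0 = σ_v − u = 88.93 − 32.373 = 56.557 kPa.
Final effective stress: σ'_f = σ'_0 + Δσ = 56.557 + 97.7 = 154.26 kPa.
Normally consolidated clay, so the full stress increment lies on the virgin compression line:
S_c = C_c·H/(1+e₀)·log₁₀(σ'_f/σ'_0) = 0.33×3.6/(1+0.87)×log₁₀(154.26/56.557)
    = 0.63529 × 0.43577 = 0.2768 m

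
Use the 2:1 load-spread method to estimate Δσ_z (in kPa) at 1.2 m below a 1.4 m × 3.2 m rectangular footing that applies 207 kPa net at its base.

By the 2:1 method the load spreads at 1 horizontal : 2 vertical, so at depth z the loaded area has grown by z in each plan dimension:
Δσ = qBL/((B+z)(L+z)) = 207×1.4×3.2/((1.4+1.2)(3.2+1.2)) = 81.063 kPa

Δσ_z ≈ 81.1 kPa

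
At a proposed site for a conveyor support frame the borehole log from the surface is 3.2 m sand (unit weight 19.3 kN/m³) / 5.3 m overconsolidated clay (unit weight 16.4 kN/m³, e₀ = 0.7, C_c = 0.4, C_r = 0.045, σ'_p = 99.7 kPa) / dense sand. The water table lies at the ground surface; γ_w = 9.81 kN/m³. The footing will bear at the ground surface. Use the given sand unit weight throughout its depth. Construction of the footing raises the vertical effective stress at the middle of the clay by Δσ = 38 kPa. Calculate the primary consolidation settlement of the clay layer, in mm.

S_c ≈ 35.6 mm

Mid-depth of clay below the ground surface: z = 3.2 + 5.3/2 = 5.85 m.
Total vertical stress at mid-clay: σ_v = 19.3×3.2 + 16.4×2.65 = 105.22 kPa.
Pore pressure: u = 9.81×(5.85 − 0) = 57.389 kPa.
Initial effective stress: σ'_0 = σ_v − u = 105.22 − 57.389 = 47.831 kPa.
Final effective stress: σ'_f = 47.831 + 38 = 85.831 kPa.
σ'_f = 85.831 ≤ σ'_p = 99.7 kPa, so the clay remains overconsolidated and only the recompression index applies:
S_c = C_r·H/(1+e₀)·log₁₀(σ'_f/σ'_0) = 0.045×5.3/1.7×log₁₀(85.831/47.831)
    = 0.14029 × 0.25393 = 0.03562 m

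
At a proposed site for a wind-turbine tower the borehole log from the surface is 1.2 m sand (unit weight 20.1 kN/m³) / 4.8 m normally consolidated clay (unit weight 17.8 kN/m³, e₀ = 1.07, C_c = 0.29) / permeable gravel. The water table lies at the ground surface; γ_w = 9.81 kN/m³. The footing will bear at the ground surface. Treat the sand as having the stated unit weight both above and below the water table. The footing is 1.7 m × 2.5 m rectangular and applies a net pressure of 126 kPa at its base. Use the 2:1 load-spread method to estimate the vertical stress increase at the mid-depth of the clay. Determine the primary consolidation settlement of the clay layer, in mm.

S_c ≈ 123 mm

Mid-depth of clay below the ground surface: z = 1.2 + 4.8/2 = 3.6 m.
Total vertical stress at mid-clay: σ_v = 20.1×1.2 + 17.8×2.4 = 66.84 kPa.
Pore pressure: u = 9.81×(3.6 − 0) = 35.316 kPa.
Initial effective stress: σ'_0 = σ_v − u = 66.84 − 35.316 = 31.524 kPa.
Stress increase at mid-clay by the 2:1 spreading method:
Δσ = qBL/((B+z)(L+z)) = 126×1.7×2.5/((1.7+3.6)(2.5+3.6)) = 16.564 kPa
Final effective stress: σ'_f = σ'_0 + Δσ = 31.524 + 16.564 = 48.088 kPa.
Normally consolidated clay, so the full stress increment lies on the virgin compression line:
S_c = C_c·H/(1+e₀)·log₁₀(σ'_f/σ'_0) = 0.29×4.8/(1+1.07)×log₁₀(48.088/31.524)
    = 0.67246 × 0.1834 = 0.1233 m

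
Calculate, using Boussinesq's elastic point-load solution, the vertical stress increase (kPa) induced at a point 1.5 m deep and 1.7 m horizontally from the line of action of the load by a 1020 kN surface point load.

Boussinesq vertical stress below a point load on an elastic half-space:
Δσ_z = 3P/(2πz²) · [1 + (r/z)²]^(−5/2)
r/z = 1.7/1.5 = 1.1333; [1+(r/z)²]^(−5/2) = 0.12678.
Δσ_z = 3×1020/(2π×1.5²) × 0.12678 = 216.45 × 0.12678 = 27.44 kPa

Δσ_z ≈ 27.4 kPa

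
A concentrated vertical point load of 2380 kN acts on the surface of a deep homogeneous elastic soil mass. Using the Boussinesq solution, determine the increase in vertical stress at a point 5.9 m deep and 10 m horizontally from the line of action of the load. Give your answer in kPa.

Boussinesq vertical stress below a point load on an elastic half-space:
Δσ_z = 3P/(2πz²) · [1 + (r/z)²]^(−5/2)
r/z = 10/5.9 = 1.6949; [1+(r/z)²]^(−5/2) = 0.033881.
Δσ_z = 3×2380/(2π×5.9²) × 0.033881 = 32.645 × 0.033881 = 1.106 kPa

Δσ_z ≈ 1.11 kPa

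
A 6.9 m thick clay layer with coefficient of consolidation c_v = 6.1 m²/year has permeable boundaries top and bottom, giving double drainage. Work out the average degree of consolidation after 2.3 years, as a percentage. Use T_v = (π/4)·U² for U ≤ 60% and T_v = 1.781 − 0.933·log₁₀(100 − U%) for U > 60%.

U ≈ 95.6 %

Drainage path length: H_d = H/2 = 3.45 m (double drainage).
T_v = c_v·t/H_d² = 6.1×2.3/3.45² = 1.1787.
T_v = 1.1787 corresponds to the U > 60% branch:
U = 1 − 10^((1.781 − T_v)/0.933)/100 = 0.9558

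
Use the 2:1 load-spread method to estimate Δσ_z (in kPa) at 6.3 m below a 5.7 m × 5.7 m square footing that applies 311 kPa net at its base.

Δσ_z ≈ 70.2 kPa

By the 2:1 method the load spreads at 1 horizontal : 2 vertical, so at depth z the loaded area has grown by z in each plan dimension:
Δσ = qBL/((B+z)(L+z)) = 311×5.7×5.7/((5.7+6.3)(5.7+6.3)) = 70.169 kPa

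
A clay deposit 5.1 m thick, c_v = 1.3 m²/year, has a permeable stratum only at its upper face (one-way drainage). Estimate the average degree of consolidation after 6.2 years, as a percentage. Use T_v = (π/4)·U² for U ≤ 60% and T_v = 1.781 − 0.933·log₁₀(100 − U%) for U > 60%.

Drainage path length: H_d = H = 5.1 m (single drainage).
T_v = c_v·t/H_d² = 1.3×6.2/5.1² = 0.30988.
T_v = 0.30988 corresponds to the U > 60% branch:
U = 1 − 10^((1.781 − T_v)/0.933)/100 = 0.6226

U ≈ 62.3 %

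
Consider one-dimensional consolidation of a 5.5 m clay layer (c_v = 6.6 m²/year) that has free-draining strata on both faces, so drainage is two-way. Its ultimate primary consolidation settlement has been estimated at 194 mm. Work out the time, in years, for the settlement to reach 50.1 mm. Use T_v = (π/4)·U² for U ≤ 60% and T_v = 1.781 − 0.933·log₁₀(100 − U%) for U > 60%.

t ≈ 0.06 years

Drainage path length: H_d = H/2 = 2.75 m (double drainage).
U = S(t)/S_ult = 50.1/194 = 0.2582.
U ≤ 60%: T_v = (π/4)·U² = (π/4)×0.25825² = 0.05238.
t = T_v·H_d²/c_v = 0.05238×2.75²/6.6 = 0.06002 years.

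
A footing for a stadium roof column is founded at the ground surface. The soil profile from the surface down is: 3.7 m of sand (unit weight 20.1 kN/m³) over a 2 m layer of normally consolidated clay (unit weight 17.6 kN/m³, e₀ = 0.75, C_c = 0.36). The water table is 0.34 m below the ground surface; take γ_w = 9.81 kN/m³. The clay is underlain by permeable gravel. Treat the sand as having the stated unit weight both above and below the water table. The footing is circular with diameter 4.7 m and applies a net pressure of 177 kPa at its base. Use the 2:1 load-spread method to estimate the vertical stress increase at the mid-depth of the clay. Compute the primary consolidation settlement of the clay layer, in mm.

Mid-depth of clay below the ground surface: z = 3.7 + 2/2 = 4.7 m.
Total vertical stress at mid-clay: σ_v = 20.1×3.7 + 17.6×1 = 91.97 kPa.
Pore pressure: u = 9.81×(4.7 − 0.34) = 42.772 kPa.
Initial effective stress: σ'_0 = σ_v − u = 91.97 − 42.772 = 49.198 kPa.
Stress increase at mid-clay by the 2:1 spreading method:
Δσ ≈ qD²/(D+z)² = 177×4.7²/(4.7+4.7)² = 44.25 kPa
Final effective stress: σ'_f = σ'_0 + Δσ = 49.198 + 44.25 = 93.448 kPa.
Normally consolidated clay, so the full stress increment lies on the virgin compression line:
S_c = C_c·H/(1+e₀)·log₁₀(σ'_f/σ'_0) = 0.36×2/(1+0.75)×log₁₀(93.448/49.198)
    = 0.41143 × 0.27862 = 0.1146 m

S_c ≈ 115 mm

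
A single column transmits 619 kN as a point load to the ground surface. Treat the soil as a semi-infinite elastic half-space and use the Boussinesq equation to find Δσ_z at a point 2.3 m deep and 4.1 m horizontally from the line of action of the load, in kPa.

Boussinesq vertical stress below a point load on an elastic half-space:
Δσ_z = 3P/(2πz²) · [1 + (r/z)²]^(−5/2)
r/z = 4.1/2.3 = 1.7826; [1+(r/z)²]^(−5/2) = 0.028032.
Δσ_z = 3×619/(2π×2.3²) × 0.028032 = 55.87 × 0.028032 = 1.566 kPa

Δσ_z ≈ 1.57 kPa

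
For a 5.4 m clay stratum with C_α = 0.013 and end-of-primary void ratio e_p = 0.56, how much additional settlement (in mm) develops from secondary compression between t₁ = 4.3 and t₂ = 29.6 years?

Secondary compression: S_s = C_α·H/(1+e_p)·log₁₀(t₂/t₁)
S_s = 0.013×5.4/(1+0.56)×log₁₀(29.6/4.3)
    = 0.045 × 0.8378 = 0.0377 m

S_s ≈ 37.7 mm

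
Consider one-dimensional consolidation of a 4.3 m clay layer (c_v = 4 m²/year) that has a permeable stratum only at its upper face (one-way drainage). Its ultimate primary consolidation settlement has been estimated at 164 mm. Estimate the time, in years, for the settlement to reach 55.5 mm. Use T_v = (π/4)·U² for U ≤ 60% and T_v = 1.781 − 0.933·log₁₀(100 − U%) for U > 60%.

t ≈ 0.416 years

Drainage path length: H_d = H = 4.3 m (single drainage).
U = S(t)/S_ult = 55.5/164 = 0.3384.
U ≤ 60%: T_v = (π/4)·U² = (π/4)×0.33841² = 0.089947.
t = T_v·H_d²/c_v = 0.089947×4.3²/4 = 0.4158 years.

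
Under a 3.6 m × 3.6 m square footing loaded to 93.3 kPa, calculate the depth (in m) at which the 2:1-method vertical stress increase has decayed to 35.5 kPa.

z ≈ 2.24 m

2:1 spreading — at depth z the loaded area has grown by z in each plan dimension:
qB²/(B+z)² = Δσ_z ⇒ z = B(√(q/Δσ_z) − 1) = 3.6×(√(93.3/35.5) − 1) = 2.236 m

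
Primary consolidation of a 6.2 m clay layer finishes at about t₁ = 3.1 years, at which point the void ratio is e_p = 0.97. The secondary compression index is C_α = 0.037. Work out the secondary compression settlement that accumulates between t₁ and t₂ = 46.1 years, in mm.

S_s ≈ 137 mm

Secondary compression: S_s = C_α·H/(1+e_p)·log₁₀(t₂/t₁)
S_s = 0.037×6.2/(1+0.97)×log₁₀(46.1/3.1)
    = 0.1164 × 1.172 = 0.1365 m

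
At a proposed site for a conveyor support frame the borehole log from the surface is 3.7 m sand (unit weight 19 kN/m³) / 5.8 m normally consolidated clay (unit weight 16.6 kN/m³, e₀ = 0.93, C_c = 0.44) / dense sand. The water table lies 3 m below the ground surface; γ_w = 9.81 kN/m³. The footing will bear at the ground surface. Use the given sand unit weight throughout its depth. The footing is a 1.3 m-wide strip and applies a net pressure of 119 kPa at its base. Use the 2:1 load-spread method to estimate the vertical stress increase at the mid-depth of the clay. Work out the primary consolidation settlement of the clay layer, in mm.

Mid-depth of clay below the ground surface: z = 3.7 + 5.8/2 = 6.6 m.
Total vertical stress at mid-clay: σ_v = 19×3.7 + 16.6×2.9 = 118.44 kPa.
Pore pressure: u = 9.81×(6.6 − 3) = 35.316 kPa.
Initial effective stress: σ'_0 = σ_v − u = 118.44 − 35.316 = 83.124 kPa.
Stress increase at mid-clay by the 2:1 spreading method:
Δσ = qB/(B+z) = 119×1.3/(1.3+6.6) = 19.582 kPa
Final effective stress: σ'_f = σ'_0 + Δσ = 83.124 + 19.582 = 102.71 kPa.
Normally consolidated clay, so the full stress increment lies on the virgin compression line:
S_c = C_c·H/(1+e₀)·log₁₀(σ'_f/σ'_0) = 0.44×5.8/(1+0.93)×log₁₀(102.71/83.124)
    = 1.3223 × 0.091886 = 0.1215 m

S_c ≈ 122 mm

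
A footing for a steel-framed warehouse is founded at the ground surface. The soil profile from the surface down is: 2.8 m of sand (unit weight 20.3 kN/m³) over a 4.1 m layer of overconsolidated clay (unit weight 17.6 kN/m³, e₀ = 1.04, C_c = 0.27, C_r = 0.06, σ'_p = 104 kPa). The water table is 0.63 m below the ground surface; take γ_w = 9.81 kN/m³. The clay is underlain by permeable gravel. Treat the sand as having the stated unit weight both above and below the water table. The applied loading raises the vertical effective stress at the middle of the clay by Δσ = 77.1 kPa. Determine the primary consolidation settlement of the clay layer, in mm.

Mid-depth of clay below the ground surface: z = 2.8 + 4.1/2 = 4.85 m.
Total vertical stress at mid-clay: σ_v = 20.3×2.8 + 17.6×2.05 = 92.92 kPa.
Pore pressure: u = 9.81×(4.85 − 0.63) = 41.398 kPa.
Initial effective stress: σ'_0 = σ_v − u = 92.92 − 41.398 = 51.522 kPa.
Final effective stress: σ'_f = 51.522 + 77.1 = 128.62 kPa.
σ'_f = 128.62 > σ'_p = 104 kPa, so the stress path crosses the preconsolidation pressure — recompression up to σ'_p, then virgin compression beyond:
S_c = H/(1+e₀)·[C_r·log₁₀(σ'_p/σ'_0) + C_c·log₁₀(σ'_f/σ'_p)]
    = 4.1/2.04 × [0.06×log₁₀(104/51.522) + 0.27×log₁₀(128.62/104)]
    = 2.0098 × [0.018302 + 0.024914] = 0.08686 m

S_c ≈ 86.9 mm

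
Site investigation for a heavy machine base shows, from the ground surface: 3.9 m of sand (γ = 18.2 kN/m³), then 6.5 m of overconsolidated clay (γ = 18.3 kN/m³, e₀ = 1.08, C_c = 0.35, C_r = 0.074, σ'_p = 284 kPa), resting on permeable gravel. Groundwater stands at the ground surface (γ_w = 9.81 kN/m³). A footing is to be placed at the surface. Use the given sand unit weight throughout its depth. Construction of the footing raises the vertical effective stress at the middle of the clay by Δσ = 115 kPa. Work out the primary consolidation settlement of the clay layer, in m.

Mid-depth of clay below the ground surface: z = 3.9 + 6.5/2 = 7.15 m.
Total vertical stress at mid-clay: σ_v = 18.2×3.9 + 18.3×3.25 = 130.45 kPa.
Pore pressure: u = 9.81×(7.15 − 0) = 70.142 kPa.
Initial effective stress: σ'_0 = σ_v − u = 130.45 − 70.142 = 60.308 kPa.
Final effective stress: σ'_f = 60.308 + 115 = 175.31 kPa.
σ'_f = 175.31 ≤ σ'_p = 284 kPa, so the clay remains overconsolidated and only the recompression index applies:
S_c = C_r·H/(1+e₀)·log₁₀(σ'_f/σ'_0) = 0.074×6.5/2.08×log₁₀(175.31/60.308)
    = 0.23125 × 0.46343 = 0.1072 m

S_c ≈ 0.107 m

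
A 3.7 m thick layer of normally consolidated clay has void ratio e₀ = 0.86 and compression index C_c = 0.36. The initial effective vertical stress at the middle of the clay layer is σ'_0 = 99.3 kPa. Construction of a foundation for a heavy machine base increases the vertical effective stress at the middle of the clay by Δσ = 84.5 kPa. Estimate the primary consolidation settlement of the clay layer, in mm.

S_c ≈ 191 mm

Final effective stress: σ'_f = σ'_0 + Δσ = 99.3 + 84.5 = 183.8 kPa.
Normally consolidated clay, so the full stress increment lies on the virgin compression line:
S_c = C_c·H/(1+e₀)·log₁₀(σ'_f/σ'_0) = 0.36×3.7/(1+0.86)×log₁₀(183.8/99.3)
    = 0.71613 × 0.2674 = 0.1915 m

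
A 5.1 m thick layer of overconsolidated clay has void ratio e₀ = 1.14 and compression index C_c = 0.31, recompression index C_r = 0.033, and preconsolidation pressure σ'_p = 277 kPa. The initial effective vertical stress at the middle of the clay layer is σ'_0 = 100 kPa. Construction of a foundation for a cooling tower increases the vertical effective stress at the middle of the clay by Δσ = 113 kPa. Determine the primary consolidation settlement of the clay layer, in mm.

Final effective stress: σ'_f = 100 + 113 = 213 kPa.
σ'_f = 213 ≤ σ'_p = 277 kPa, so the clay remains overconsolidated and only the recompression index applies:
S_c = C_r·H/(1+e₀)·log₁₀(σ'_f/σ'_0) = 0.033×5.1/2.14×log₁₀(213/100)
    = 0.078646 × 0.32838 = 0.02583 m

S_c ≈ 25.8 mm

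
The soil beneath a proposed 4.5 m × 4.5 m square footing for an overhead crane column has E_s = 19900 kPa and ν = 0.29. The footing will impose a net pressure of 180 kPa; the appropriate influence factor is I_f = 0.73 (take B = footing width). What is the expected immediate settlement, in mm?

S_e ≈ 27.2 mm

Immediate (elastic) settlement: S_e = q·B·(1−ν²)/E_s · I_f.
S_e = 180 × 4.5 × (1 − 0.29²) / 19900 × 0.73
    = 180 × 4.5 × 0.9159 / 19900 × 0.73
    = 0.02721 m = 27.21 mm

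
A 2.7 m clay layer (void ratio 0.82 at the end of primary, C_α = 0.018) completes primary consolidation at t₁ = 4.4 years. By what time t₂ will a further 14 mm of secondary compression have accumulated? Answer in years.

S_s = C_α·H/(1+e_p)·log₁₀(t₂/t₁) ⇒ log₁₀(t₂/t₁) = S_s·(1+e_p)/(C_α·H).
log₁₀(t₂/t₁) = 0.014 × (1+0.82) / (0.018×2.7) = 0.5243
t₂ = t₁ × 10^0.5243 = 4.4 × 3.344 = 14.71 years

t₂ ≈ 14.7 years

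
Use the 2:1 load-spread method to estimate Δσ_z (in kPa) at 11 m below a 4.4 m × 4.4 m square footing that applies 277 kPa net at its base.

Δσ_z ≈ 22.6 kPa

By the 2:1 method the load spreads at 1 horizontal : 2 vertical, so at depth z the loaded area has grown by z in each plan dimension:
Δσ = qBL/((B+z)(L+z)) = 277×4.4×4.4/((4.4+11)(4.4+11)) = 22.612 kPa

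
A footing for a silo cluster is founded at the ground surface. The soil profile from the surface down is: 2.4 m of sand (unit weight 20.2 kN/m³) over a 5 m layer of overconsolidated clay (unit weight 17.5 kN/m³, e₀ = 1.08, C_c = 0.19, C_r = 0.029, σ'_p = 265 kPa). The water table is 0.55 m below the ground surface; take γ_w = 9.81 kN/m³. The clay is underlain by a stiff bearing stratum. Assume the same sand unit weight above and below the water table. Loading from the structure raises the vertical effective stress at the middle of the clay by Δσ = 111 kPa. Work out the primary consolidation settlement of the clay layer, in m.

Mid-depth of clay below the ground surface: z = 2.4 + 5/2 = 4.9 m.
Total vertical stress at mid-clay: σ_v = 20.2×2.4 + 17.5×2.5 = 92.23 kPa.
Pore pressure: u = 9.81×(4.9 − 0.55) = 42.673 kPa.
Initial effective stress: σ'_0 = σ_v − u = 92.23 − 42.673 = 49.557 kPa.
Final effective stress: σ'_f = 49.557 + 111 = 160.56 kPa.
σ'_f = 160.56 ≤ σ'_p = 265 kPa, so the clay remains overconsolidated and only the recompression index applies:
S_c = C_r·H/(1+e₀)·log₁₀(σ'_f/σ'_0) = 0.029×5/2.08×log₁₀(160.56/49.557)
    = 0.06971 × 0.51053 = 0.03559 m

S_c ≈ 0.0356 m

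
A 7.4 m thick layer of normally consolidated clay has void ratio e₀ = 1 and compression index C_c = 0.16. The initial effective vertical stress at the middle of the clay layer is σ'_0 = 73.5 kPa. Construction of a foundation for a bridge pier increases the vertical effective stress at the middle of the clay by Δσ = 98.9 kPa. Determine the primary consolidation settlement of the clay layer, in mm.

S_c ≈ 219 mm

Final effective stress: σ'_f = σ'_0 + Δσ = 73.5 + 98.9 = 172.4 kPa.
Normally consolidated clay, so the full stress increment lies on the virgin compression line:
S_c = C_c·H/(1+e₀)·log₁₀(σ'_f/σ'_0) = 0.16×7.4/(1+1)×log₁₀(172.4/73.5)
    = 0.592 × 0.37025 = 0.2192 m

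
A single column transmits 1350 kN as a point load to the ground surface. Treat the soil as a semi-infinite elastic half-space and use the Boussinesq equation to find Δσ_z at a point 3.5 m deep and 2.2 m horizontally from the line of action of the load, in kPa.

Δσ_z ≈ 22.9 kPa

Boussinesq vertical stress below a point load on an elastic half-space:
Δσ_z = 3P/(2πz²) · [1 + (r/z)²]^(−5/2)
r/z = 2.2/3.5 = 0.62857; [1+(r/z)²]^(−5/2) = 0.435.
Δσ_z = 3×1350/(2π×3.5²) × 0.435 = 52.619 × 0.435 = 22.89 kPa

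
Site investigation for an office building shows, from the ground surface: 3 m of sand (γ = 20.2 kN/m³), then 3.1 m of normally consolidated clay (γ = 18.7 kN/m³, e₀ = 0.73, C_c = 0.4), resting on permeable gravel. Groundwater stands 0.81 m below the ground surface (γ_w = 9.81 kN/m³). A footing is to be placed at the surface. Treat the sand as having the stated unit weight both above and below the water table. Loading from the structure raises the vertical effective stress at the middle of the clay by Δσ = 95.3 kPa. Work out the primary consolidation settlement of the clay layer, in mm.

Mid-depth of clay below the ground surface: z = 3 + 3.1/2 = 4.55 m.
Total vertical stress at mid-clay: σ_v = 20.2×3 + 18.7×1.55 = 89.585 kPa.
Pore pressure: u = 9.81×(4.55 − 0.81) = 36.689 kPa.
Initial effective stress: σ'_0 = σ_v − u = 89.585 − 36.689 = 52.896 kPa.
Final effective stress: σ'_f = σ'_0 + Δσ = 52.896 + 95.3 = 148.2 kPa.
Normally consolidated clay, so the full stress increment lies on the virgin compression line:
S_c = C_c·H/(1+e₀)·log₁₀(σ'_f/σ'_0) = 0.4×3.1/(1+0.73)×log₁₀(148.2/52.896)
    = 0.71676 × 0.44743 = 0.3207 m

S_c ≈ 321 mm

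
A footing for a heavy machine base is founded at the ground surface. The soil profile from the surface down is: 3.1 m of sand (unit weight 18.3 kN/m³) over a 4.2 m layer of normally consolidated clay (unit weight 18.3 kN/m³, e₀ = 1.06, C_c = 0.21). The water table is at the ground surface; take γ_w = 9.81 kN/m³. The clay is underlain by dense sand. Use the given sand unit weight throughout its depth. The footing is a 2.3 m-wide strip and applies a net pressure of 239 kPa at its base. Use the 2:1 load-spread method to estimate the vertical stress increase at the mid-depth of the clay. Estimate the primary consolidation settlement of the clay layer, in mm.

Mid-depth of clay below the ground surface: z = 3.1 + 4.2/2 = 5.2 m.
Total vertical stress at mid-clay: σ_v = 18.3×3.1 + 18.3×2.1 = 95.16 kPa.
Pore pressure: u = 9.81×(5.2 − 0) = 51.012 kPa.
Initial effective stress: σ'_0 = σ_v − u = 95.16 − 51.012 = 44.148 kPa.
Stress increase at mid-clay by the 2:1 spreading method:
Δσ = qB/(B+z) = 239×2.3/(2.3+5.2) = 73.293 kPa
Final effective stress: σ'_f = σ'_0 + Δσ = 44.148 + 73.293 = 117.44 kPa.
Normally consolidated clay, so the full stress increment lies on the virgin compression line:
S_c = C_c·H/(1+e₀)·log₁₀(σ'_f/σ'_0) = 0.21×4.2/(1+1.06)×log₁₀(117.44/44.148)
    = 0.42816 × 0.42491 = 0.1819 m

S_c ≈ 182 mm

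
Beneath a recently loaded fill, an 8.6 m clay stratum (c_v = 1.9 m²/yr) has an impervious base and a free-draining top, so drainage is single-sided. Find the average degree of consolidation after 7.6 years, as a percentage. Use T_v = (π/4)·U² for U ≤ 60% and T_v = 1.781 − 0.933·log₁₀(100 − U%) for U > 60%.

U ≈ 49.9 %

Drainage path length: H_d = H = 8.6 m (single drainage).
T_v = c_v·t/H_d² = 1.9×7.6/8.6² = 0.19524.
T_v = 0.19524 corresponds to the U ≤ 60% branch:
U = √(4T_v/π) = 0.4986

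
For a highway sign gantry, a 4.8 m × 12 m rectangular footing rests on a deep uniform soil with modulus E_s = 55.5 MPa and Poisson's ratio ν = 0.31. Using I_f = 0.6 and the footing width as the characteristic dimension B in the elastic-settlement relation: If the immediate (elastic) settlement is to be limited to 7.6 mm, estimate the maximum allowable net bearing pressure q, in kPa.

q ≈ 162 kPa

E_s = 55.5 MPa = 55500 kPa.
S_e = q·B·(1−ν²)/E_s · I_f  ⇒  q = S_e·E_s / (B·(1−ν²)·I_f).
q = 0.0076 × 55500 / (4.8 × 0.9039 × 0.6) = 162 kPa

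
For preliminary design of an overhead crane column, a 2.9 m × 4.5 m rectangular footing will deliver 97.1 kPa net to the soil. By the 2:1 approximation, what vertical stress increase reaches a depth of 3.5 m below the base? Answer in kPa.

Δσ_z ≈ 24.7 kPa

By the 2:1 method the load spreads at 1 horizontal : 2 vertical, so at depth z the loaded area has grown by z in each plan dimension:
Δσ = qBL/((B+z)(L+z)) = 97.1×2.9×4.5/((2.9+3.5)(4.5+3.5)) = 24.749 kPa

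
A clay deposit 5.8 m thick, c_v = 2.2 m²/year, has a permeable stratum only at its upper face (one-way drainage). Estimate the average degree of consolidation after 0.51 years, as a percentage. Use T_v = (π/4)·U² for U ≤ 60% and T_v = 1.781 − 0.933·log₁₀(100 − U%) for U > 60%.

Drainage path length: H_d = H = 5.8 m (single drainage).
T_v = c_v·t/H_d² = 2.2×0.51/5.8² = 0.033353.
T_v = 0.033353 corresponds to the U ≤ 60% branch:
U = √(4T_v/π) = 0.2061

U ≈ 20.6 %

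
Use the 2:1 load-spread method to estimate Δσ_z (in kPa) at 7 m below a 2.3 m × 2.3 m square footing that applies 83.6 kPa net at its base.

By the 2:1 method the load spreads at 1 horizontal : 2 vertical, so at depth z the loaded area has grown by z in each plan dimension:
Δσ = qBL/((B+z)(L+z)) = 83.6×2.3×2.3/((2.3+7)(2.3+7)) = 5.1132 kPa

Δσ_z ≈ 5.11 kPa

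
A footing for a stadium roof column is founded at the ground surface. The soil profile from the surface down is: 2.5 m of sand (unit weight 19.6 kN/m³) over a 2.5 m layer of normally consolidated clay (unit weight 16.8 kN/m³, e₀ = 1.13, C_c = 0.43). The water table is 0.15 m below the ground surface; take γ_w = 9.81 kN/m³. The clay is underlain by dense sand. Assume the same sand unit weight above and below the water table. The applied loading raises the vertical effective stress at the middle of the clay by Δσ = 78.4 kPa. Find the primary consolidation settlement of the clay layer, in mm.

Mid-depth of clay below the ground surface: z = 2.5 + 2.5/2 = 3.75 m.
Total vertical stress at mid-clay: σ_v = 19.6×2.5 + 16.8×1.25 = 70 kPa.
Pore pressure: u = 9.81×(3.75 − 0.15) = 35.316 kPa.
Initial effective stress: σ'_0 = σ_v − u = 70 − 35.316 = 34.684 kPa.
Final effective stress: σ'_f = σ'_0 + Δσ = 34.684 + 78.4 = 113.08 kPa.
Normally consolidated clay, so the full stress increment lies on the virgin compression line:
S_c = C_c·H/(1+e₀)·log₁₀(σ'_f/σ'_0) = 0.43×2.5/(1+1.13)×log₁₀(113.08/34.684)
    = 0.50469 × 0.51326 = 0.259 m

S_c ≈ 259 mm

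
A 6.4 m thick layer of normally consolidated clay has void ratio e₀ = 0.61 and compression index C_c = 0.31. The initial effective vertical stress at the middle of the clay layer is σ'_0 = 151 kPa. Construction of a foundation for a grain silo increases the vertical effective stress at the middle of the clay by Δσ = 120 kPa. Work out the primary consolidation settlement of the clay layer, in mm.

Final effective stress: σ'_f = σ'_0 + Δσ = 151 + 120 = 271 kPa.
Normally consolidated clay, so the full stress increment lies on the virgin compression line:
S_c = C_c·H/(1+e₀)·log₁₀(σ'_f/σ'_0) = 0.31×6.4/(1+0.61)×log₁₀(271/151)
    = 1.2323 × 0.25399 = 0.313 m

S_c ≈ 313 mm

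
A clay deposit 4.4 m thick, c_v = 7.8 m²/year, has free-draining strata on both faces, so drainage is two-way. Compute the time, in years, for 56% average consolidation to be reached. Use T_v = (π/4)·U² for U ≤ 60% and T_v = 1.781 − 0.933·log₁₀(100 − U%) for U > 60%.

t ≈ 0.153 years

Drainage path length: H_d = H/2 = 2.2 m (double drainage).
U ≤ 60%: T_v = (π/4)·U² = (π/4)×0.56² = 0.2463.
t = T_v·H_d²/c_v = 0.2463×2.2²/7.8 = 0.1528 years.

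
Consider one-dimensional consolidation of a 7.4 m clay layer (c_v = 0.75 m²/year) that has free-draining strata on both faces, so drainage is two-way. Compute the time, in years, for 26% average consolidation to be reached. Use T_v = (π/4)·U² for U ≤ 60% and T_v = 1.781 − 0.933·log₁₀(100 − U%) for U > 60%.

t ≈ 0.969 years

Drainage path length: H_d = H/2 = 3.7 m (double drainage).
U ≤ 60%: T_v = (π/4)·U² = (π/4)×0.26² = 0.053093.
t = T_v·H_d²/c_v = 0.053093×3.7²/0.75 = 0.9691 years.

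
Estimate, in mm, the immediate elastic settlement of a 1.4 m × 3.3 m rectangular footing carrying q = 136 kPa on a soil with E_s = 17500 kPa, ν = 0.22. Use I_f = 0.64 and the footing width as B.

S_e ≈ 6.63 mm

Immediate (elastic) settlement: S_e = q·B·(1−ν²)/E_s · I_f.
S_e = 136 × 1.4 × (1 − 0.22²) / 17500 × 0.64
    = 136 × 1.4 × 0.9516 / 17500 × 0.64
    = 0.006626 m = 6.626 mm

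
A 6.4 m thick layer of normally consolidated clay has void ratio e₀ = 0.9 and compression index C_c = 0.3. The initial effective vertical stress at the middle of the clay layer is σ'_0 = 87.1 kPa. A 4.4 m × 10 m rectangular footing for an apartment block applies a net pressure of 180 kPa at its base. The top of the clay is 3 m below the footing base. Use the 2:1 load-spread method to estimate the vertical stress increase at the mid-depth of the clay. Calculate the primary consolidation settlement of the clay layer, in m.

Mid-depth of clay below the footing base: z = 3 + 6.4/2 = 6.2 m.
Stress increase at mid-clay by the 2:1 spreading method:
Δσ = qBL/((B+z)(L+z)) = 180×4.4×10/((4.4+6.2)(10+6.2)) = 46.122 kPa
Final effective stress: σ'_f = σ'_0 + Δσ = 87.1 + 46.122 = 133.22 kPa.
Normally consolidated clay, so the full stress increment lies on the virgin compression line:
S_c = C_c·H/(1+e₀)·log₁₀(σ'_f/σ'_0) = 0.3×6.4/(1+0.9)×log₁₀(133.22/87.1)
    = 1.0105 × 0.18455 = 0.1865 m

S_c ≈ 0.186 m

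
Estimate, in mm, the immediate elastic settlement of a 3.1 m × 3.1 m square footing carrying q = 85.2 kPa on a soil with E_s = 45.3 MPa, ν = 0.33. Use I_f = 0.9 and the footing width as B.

S_e ≈ 4.68 mm

Immediate (elastic) settlement: S_e = q·B·(1−ν²)/E_s · I_f.
E_s = 45.3 MPa = 45300 kPa.
S_e = 85.2 × 3.1 × (1 − 0.33²) / 45300 × 0.9
    = 85.2 × 3.1 × 0.8911 / 45300 × 0.9
    = 0.004676 m = 4.676 mm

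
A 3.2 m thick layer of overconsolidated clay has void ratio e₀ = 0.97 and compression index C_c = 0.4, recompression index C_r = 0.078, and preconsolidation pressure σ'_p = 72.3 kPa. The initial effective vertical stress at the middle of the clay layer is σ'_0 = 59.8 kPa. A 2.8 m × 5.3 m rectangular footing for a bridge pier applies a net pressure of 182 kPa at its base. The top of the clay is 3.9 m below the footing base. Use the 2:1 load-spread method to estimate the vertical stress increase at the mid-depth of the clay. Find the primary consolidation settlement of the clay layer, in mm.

S_c ≈ 72 mm

Mid-depth of clay below the footing base: z = 3.9 + 3.2/2 = 5.5 m.
Stress increase at mid-clay by the 2:1 spreading method:
Δσ = qBL/((B+z)(L+z)) = 182×2.8×5.3/((2.8+5.5)(5.3+5.5)) = 30.13 kPa
Final effective stress: σ'_f = 59.8 + 30.13 = 89.93 kPa.
σ'_f = 89.93 > σ'_p = 72.3 kPa, so the stress path crosses the preconsolidation pressure — recompression up to σ'_p, then virgin compression beyond:
S_c = H/(1+e₀)·[C_r·log₁₀(σ'_p/σ'_0) + C_c·log₁₀(σ'_f/σ'_p)]
    = 3.2/1.97 × [0.078×log₁₀(72.3/59.8) + 0.4×log₁₀(89.93/72.3)]
    = 1.6244 × [0.0064301 + 0.037907] = 0.07202 m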